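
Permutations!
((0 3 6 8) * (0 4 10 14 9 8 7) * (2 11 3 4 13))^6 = (0 13)(2 4)(3 14)(6 9)(7 8)(10 11)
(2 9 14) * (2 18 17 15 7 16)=(2 9 14 18 17 15 7 16)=[0, 1, 9, 3, 4, 5, 6, 16, 8, 14, 10, 11, 12, 13, 18, 7, 2, 15, 17]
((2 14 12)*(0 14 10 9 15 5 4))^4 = (0 10 4 2 5 12 15 14 9)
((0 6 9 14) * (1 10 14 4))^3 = (0 4 14 9 10 6 1)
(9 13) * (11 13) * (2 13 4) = (2 13 9 11 4) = [0, 1, 13, 3, 2, 5, 6, 7, 8, 11, 10, 4, 12, 9]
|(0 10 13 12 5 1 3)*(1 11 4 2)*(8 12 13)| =10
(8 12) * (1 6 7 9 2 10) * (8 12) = (12)(1 6 7 9 2 10) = [0, 6, 10, 3, 4, 5, 7, 9, 8, 2, 1, 11, 12]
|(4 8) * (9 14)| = |(4 8)(9 14)| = 2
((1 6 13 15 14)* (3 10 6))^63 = ((1 3 10 6 13 15 14))^63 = (15)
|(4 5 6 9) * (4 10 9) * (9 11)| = 3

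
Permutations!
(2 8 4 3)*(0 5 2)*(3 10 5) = (0 3)(2 8 4 10 5) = [3, 1, 8, 0, 10, 2, 6, 7, 4, 9, 5]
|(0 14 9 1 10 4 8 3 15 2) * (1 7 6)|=|(0 14 9 7 6 1 10 4 8 3 15 2)|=12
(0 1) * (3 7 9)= (0 1)(3 7 9)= [1, 0, 2, 7, 4, 5, 6, 9, 8, 3]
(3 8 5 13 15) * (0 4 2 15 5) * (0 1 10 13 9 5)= (0 4 2 15 3 8 1 10 13)(5 9)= [4, 10, 15, 8, 2, 9, 6, 7, 1, 5, 13, 11, 12, 0, 14, 3]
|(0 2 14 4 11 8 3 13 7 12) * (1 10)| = 10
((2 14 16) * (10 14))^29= (2 10 14 16)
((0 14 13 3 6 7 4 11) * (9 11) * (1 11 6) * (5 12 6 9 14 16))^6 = (0 4)(1 6)(3 12)(5 13)(7 11)(14 16)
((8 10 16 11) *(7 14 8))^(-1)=(7 11 16 10 8 14)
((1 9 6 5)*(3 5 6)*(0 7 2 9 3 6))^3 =((0 7 2 9 6)(1 3 5))^3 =(0 9 7 6 2)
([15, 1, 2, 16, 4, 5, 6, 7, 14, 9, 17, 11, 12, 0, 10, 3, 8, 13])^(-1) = (0 13 17 10 14 8 16 3 15)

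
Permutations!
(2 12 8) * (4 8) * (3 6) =(2 12 4 8)(3 6) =[0, 1, 12, 6, 8, 5, 3, 7, 2, 9, 10, 11, 4]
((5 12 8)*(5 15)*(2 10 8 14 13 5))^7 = (2 15 8 10)(5 13 14 12)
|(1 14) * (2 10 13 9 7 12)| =|(1 14)(2 10 13 9 7 12)| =6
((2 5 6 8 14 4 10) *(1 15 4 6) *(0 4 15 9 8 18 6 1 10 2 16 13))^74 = (18)(0 10 4 16 2 13 5)(1 8)(9 14)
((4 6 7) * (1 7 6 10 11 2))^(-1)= (1 2 11 10 4 7)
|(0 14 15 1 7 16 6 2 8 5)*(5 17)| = 11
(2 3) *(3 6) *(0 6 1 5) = (0 6 3 2 1 5) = [6, 5, 1, 2, 4, 0, 3]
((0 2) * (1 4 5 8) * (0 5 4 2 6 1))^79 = ((0 6 1 2 5 8))^79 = (0 6 1 2 5 8)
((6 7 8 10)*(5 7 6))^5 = ((5 7 8 10))^5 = (5 7 8 10)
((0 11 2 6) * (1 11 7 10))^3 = ((0 7 10 1 11 2 6))^3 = (0 1 6 10 2 7 11)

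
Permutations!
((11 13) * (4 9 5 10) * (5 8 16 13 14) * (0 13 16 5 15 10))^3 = (16)(0 14 4 5 11 10 8 13 15 9)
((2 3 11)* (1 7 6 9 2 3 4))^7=(1 7 6 9 2 4)(3 11)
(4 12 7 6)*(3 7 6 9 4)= (3 7 9 4 12 6)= [0, 1, 2, 7, 12, 5, 3, 9, 8, 4, 10, 11, 6]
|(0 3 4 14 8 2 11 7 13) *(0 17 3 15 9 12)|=|(0 15 9 12)(2 11 7 13 17 3 4 14 8)|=36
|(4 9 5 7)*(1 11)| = |(1 11)(4 9 5 7)| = 4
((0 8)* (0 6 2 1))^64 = ((0 8 6 2 1))^64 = (0 1 2 6 8)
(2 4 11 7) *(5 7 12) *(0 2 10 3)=(0 2 4 11 12 5 7 10 3)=[2, 1, 4, 0, 11, 7, 6, 10, 8, 9, 3, 12, 5]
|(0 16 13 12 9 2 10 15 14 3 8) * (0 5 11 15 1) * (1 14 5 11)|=14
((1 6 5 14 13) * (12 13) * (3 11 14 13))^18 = (1 5)(3 14)(6 13)(11 12)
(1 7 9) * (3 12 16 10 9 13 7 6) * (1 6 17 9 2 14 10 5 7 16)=(1 17 9 6 3 12)(2 14 10)(5 7 13 16)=[0, 17, 14, 12, 4, 7, 3, 13, 8, 6, 2, 11, 1, 16, 10, 15, 5, 9]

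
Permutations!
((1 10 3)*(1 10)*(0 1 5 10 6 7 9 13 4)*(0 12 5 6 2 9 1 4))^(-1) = ((0 4 12 5 10 3 2 9 13)(1 6 7))^(-1) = (0 13 9 2 3 10 5 12 4)(1 7 6)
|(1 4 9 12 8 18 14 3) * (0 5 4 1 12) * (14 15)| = 12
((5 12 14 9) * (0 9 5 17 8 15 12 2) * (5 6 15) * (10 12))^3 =(0 8)(2 17)(5 9)(6 12 15 14 10)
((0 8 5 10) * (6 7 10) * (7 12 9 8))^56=((0 7 10)(5 6 12 9 8))^56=(0 10 7)(5 6 12 9 8)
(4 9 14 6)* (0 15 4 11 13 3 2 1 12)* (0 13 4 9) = (0 15 9 14 6 11 4)(1 12 13 3 2) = [15, 12, 1, 2, 0, 5, 11, 7, 8, 14, 10, 4, 13, 3, 6, 9]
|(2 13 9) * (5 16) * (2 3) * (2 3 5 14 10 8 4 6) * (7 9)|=11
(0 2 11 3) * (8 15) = (0 2 11 3)(8 15) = [2, 1, 11, 0, 4, 5, 6, 7, 15, 9, 10, 3, 12, 13, 14, 8]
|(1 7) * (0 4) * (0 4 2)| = |(0 2)(1 7)| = 2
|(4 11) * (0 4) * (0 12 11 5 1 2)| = 10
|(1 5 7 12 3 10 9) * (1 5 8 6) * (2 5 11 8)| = 11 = |(1 2 5 7 12 3 10 9 11 8 6)|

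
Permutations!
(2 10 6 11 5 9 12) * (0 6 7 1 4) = (0 6 11 5 9 12 2 10 7 1 4) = [6, 4, 10, 3, 0, 9, 11, 1, 8, 12, 7, 5, 2]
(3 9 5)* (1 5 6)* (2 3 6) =[0, 5, 3, 9, 4, 6, 1, 7, 8, 2] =(1 5 6)(2 3 9)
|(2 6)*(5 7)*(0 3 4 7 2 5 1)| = |(0 3 4 7 1)(2 6 5)| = 15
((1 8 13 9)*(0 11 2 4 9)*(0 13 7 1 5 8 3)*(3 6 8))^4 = ((13)(0 11 2 4 9 5 3)(1 6 8 7))^4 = (13)(0 9 11 5 2 3 4)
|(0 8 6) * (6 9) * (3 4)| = 4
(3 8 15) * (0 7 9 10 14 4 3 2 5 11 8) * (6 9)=(0 7 6 9 10 14 4 3)(2 5 11 8 15)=[7, 1, 5, 0, 3, 11, 9, 6, 15, 10, 14, 8, 12, 13, 4, 2]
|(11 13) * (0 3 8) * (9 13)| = 3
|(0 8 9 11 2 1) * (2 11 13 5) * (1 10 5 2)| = 8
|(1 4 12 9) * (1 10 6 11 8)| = |(1 4 12 9 10 6 11 8)| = 8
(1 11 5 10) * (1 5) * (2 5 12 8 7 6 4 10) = (1 11)(2 5)(4 10 12 8 7 6) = [0, 11, 5, 3, 10, 2, 4, 6, 7, 9, 12, 1, 8]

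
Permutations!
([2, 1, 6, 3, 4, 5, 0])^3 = (6)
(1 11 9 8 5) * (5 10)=(1 11 9 8 10 5)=[0, 11, 2, 3, 4, 1, 6, 7, 10, 8, 5, 9]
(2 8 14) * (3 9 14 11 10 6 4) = (2 8 11 10 6 4 3 9 14) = [0, 1, 8, 9, 3, 5, 4, 7, 11, 14, 6, 10, 12, 13, 2]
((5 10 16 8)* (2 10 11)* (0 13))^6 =((0 13)(2 10 16 8 5 11))^6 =(16)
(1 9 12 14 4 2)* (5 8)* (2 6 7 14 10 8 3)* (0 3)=(0 3 2 1 9 12 10 8 5)(4 6 7 14)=[3, 9, 1, 2, 6, 0, 7, 14, 5, 12, 8, 11, 10, 13, 4]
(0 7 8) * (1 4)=[7, 4, 2, 3, 1, 5, 6, 8, 0]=(0 7 8)(1 4)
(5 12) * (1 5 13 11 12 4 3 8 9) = (1 5 4 3 8 9)(11 12 13) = [0, 5, 2, 8, 3, 4, 6, 7, 9, 1, 10, 12, 13, 11]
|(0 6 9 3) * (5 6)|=5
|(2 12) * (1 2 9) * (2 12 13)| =6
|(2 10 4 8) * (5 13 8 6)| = |(2 10 4 6 5 13 8)| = 7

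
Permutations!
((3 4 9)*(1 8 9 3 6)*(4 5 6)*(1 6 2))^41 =(1 2 5 3 4 9 8)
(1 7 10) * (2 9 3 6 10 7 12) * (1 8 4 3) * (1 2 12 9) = (12)(1 9 2)(3 6 10 8 4) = [0, 9, 1, 6, 3, 5, 10, 7, 4, 2, 8, 11, 12]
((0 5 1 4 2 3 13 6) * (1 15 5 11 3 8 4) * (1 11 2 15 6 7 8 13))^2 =((0 2 13 7 8 4 15 5 6)(1 11 3))^2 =(0 13 8 15 6 2 7 4 5)(1 3 11)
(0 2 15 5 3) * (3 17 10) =(0 2 15 5 17 10 3) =[2, 1, 15, 0, 4, 17, 6, 7, 8, 9, 3, 11, 12, 13, 14, 5, 16, 10]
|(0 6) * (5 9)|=2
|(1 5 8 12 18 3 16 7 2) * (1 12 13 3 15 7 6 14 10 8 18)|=7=|(1 5 18 15 7 2 12)(3 16 6 14 10 8 13)|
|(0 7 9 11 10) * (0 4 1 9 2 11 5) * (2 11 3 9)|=10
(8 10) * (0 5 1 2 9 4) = (0 5 1 2 9 4)(8 10) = [5, 2, 9, 3, 0, 1, 6, 7, 10, 4, 8]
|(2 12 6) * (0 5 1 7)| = 12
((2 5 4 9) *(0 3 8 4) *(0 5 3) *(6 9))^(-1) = (2 9 6 4 8 3)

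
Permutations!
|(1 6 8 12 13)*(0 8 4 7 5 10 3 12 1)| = 11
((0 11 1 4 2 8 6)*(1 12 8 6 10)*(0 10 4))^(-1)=(0 1 10 6 2 4 8 12 11)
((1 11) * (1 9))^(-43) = ((1 11 9))^(-43) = (1 9 11)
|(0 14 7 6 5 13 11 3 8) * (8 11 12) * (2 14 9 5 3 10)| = |(0 9 5 13 12 8)(2 14 7 6 3 11 10)| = 42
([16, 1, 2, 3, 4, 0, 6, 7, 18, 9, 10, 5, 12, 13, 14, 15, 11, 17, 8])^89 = (0 16 11 5)(8 18)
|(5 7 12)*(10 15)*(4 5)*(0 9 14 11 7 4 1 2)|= 8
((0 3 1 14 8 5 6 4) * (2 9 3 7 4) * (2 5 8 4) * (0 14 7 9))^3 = ((0 9 3 1 7 2)(4 14)(5 6))^3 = (0 1)(2 3)(4 14)(5 6)(7 9)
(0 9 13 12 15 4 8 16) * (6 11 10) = (0 9 13 12 15 4 8 16)(6 11 10) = [9, 1, 2, 3, 8, 5, 11, 7, 16, 13, 6, 10, 15, 12, 14, 4, 0]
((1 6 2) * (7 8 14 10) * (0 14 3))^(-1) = (0 3 8 7 10 14)(1 2 6)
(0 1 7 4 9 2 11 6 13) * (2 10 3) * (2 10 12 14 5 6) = (0 1 7 4 9 12 14 5 6 13)(2 11)(3 10) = [1, 7, 11, 10, 9, 6, 13, 4, 8, 12, 3, 2, 14, 0, 5]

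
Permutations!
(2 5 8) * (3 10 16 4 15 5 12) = (2 12 3 10 16 4 15 5 8) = [0, 1, 12, 10, 15, 8, 6, 7, 2, 9, 16, 11, 3, 13, 14, 5, 4]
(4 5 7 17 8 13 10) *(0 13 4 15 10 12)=(0 13 12)(4 5 7 17 8)(10 15)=[13, 1, 2, 3, 5, 7, 6, 17, 4, 9, 15, 11, 0, 12, 14, 10, 16, 8]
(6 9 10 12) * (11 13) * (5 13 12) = (5 13 11 12 6 9 10) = [0, 1, 2, 3, 4, 13, 9, 7, 8, 10, 5, 12, 6, 11]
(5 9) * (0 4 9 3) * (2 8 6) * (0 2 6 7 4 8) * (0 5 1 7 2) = (0 8 2 5 3)(1 7 4 9) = [8, 7, 5, 0, 9, 3, 6, 4, 2, 1]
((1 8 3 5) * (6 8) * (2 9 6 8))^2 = ((1 8 3 5)(2 9 6))^2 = (1 3)(2 6 9)(5 8)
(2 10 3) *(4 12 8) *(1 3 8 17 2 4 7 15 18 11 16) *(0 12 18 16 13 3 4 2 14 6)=[12, 4, 10, 2, 18, 5, 0, 15, 7, 9, 8, 13, 17, 3, 6, 16, 1, 14, 11]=(0 12 17 14 6)(1 4 18 11 13 3 2 10 8 7 15 16)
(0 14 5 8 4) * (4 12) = (0 14 5 8 12 4) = [14, 1, 2, 3, 0, 8, 6, 7, 12, 9, 10, 11, 4, 13, 5]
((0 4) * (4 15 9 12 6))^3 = ((0 15 9 12 6 4))^3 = (0 12)(4 9)(6 15)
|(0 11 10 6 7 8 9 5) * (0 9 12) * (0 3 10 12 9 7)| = 12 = |(0 11 12 3 10 6)(5 7 8 9)|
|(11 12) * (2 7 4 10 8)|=10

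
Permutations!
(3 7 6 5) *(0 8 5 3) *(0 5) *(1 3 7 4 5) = (0 8)(1 3 4 5)(6 7) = [8, 3, 2, 4, 5, 1, 7, 6, 0]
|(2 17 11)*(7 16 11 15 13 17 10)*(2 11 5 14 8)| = |(2 10 7 16 5 14 8)(13 17 15)| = 21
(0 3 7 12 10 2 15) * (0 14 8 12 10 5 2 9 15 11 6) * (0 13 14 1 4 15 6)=(0 3 7 10 9 6 13 14 8 12 5 2 11)(1 4 15)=[3, 4, 11, 7, 15, 2, 13, 10, 12, 6, 9, 0, 5, 14, 8, 1]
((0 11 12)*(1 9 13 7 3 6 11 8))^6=((0 8 1 9 13 7 3 6 11 12))^6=(0 3 1 11 13)(6 9 12 7 8)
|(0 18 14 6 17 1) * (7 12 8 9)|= 12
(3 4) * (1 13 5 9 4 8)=(1 13 5 9 4 3 8)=[0, 13, 2, 8, 3, 9, 6, 7, 1, 4, 10, 11, 12, 5]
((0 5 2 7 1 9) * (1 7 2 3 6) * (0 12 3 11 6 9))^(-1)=((0 5 11 6 1)(3 9 12))^(-1)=(0 1 6 11 5)(3 12 9)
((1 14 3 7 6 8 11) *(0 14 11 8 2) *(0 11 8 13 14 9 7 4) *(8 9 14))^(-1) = (0 4 3 14)(1 11 2 6 7 9)(8 13)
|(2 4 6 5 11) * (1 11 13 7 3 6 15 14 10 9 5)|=|(1 11 2 4 15 14 10 9 5 13 7 3 6)|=13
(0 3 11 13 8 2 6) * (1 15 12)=(0 3 11 13 8 2 6)(1 15 12)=[3, 15, 6, 11, 4, 5, 0, 7, 2, 9, 10, 13, 1, 8, 14, 12]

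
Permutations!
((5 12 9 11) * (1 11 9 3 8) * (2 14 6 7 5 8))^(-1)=(1 8 11)(2 3 12 5 7 6 14)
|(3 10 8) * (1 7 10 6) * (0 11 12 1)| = |(0 11 12 1 7 10 8 3 6)| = 9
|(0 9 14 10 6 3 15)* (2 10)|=8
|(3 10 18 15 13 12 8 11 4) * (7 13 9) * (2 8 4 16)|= 36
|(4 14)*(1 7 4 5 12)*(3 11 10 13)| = |(1 7 4 14 5 12)(3 11 10 13)| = 12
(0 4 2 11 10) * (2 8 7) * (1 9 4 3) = [3, 9, 11, 1, 8, 5, 6, 2, 7, 4, 0, 10] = (0 3 1 9 4 8 7 2 11 10)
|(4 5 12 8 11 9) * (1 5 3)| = 8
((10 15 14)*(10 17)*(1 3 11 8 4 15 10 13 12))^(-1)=((1 3 11 8 4 15 14 17 13 12))^(-1)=(1 12 13 17 14 15 4 8 11 3)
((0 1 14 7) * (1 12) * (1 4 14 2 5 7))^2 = (0 4 1 5)(2 7 12 14)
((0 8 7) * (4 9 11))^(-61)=(0 7 8)(4 11 9)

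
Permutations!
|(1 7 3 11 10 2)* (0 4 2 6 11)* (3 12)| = 21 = |(0 4 2 1 7 12 3)(6 11 10)|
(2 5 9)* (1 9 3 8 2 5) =(1 9 5 3 8 2) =[0, 9, 1, 8, 4, 3, 6, 7, 2, 5]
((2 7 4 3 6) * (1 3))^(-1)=(1 4 7 2 6 3)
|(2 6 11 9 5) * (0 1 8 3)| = |(0 1 8 3)(2 6 11 9 5)| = 20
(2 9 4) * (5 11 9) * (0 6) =(0 6)(2 5 11 9 4) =[6, 1, 5, 3, 2, 11, 0, 7, 8, 4, 10, 9]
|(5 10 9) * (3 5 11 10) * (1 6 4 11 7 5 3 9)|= |(1 6 4 11 10)(5 9 7)|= 15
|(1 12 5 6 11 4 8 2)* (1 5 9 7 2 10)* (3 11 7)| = 8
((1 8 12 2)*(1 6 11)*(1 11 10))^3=(1 2)(6 8)(10 12)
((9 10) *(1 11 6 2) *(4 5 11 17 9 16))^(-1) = ((1 17 9 10 16 4 5 11 6 2))^(-1) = (1 2 6 11 5 4 16 10 9 17)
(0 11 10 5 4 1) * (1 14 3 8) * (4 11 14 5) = (0 14 3 8 1)(4 5 11 10) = [14, 0, 2, 8, 5, 11, 6, 7, 1, 9, 4, 10, 12, 13, 3]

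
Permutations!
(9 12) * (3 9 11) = (3 9 12 11) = [0, 1, 2, 9, 4, 5, 6, 7, 8, 12, 10, 3, 11]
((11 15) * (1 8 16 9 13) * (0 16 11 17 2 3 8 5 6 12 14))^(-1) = (0 14 12 6 5 1 13 9 16)(2 17 15 11 8 3)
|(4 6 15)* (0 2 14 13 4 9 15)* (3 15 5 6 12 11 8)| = 13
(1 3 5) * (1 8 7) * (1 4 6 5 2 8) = (1 3 2 8 7 4 6 5) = [0, 3, 8, 2, 6, 1, 5, 4, 7]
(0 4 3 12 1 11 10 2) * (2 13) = (0 4 3 12 1 11 10 13 2) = [4, 11, 0, 12, 3, 5, 6, 7, 8, 9, 13, 10, 1, 2]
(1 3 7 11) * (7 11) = (1 3 11) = [0, 3, 2, 11, 4, 5, 6, 7, 8, 9, 10, 1]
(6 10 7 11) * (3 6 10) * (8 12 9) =[0, 1, 2, 6, 4, 5, 3, 11, 12, 8, 7, 10, 9] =(3 6)(7 11 10)(8 12 9)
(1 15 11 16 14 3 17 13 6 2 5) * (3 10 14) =[0, 15, 5, 17, 4, 1, 2, 7, 8, 9, 14, 16, 12, 6, 10, 11, 3, 13] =(1 15 11 16 3 17 13 6 2 5)(10 14)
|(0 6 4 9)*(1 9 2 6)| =3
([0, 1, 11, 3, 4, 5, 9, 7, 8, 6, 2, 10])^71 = [0, 1, 10, 3, 4, 5, 9, 7, 8, 6, 11, 2]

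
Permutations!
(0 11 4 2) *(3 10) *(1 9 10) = (0 11 4 2)(1 9 10 3) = [11, 9, 0, 1, 2, 5, 6, 7, 8, 10, 3, 4]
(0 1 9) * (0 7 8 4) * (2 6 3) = (0 1 9 7 8 4)(2 6 3) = [1, 9, 6, 2, 0, 5, 3, 8, 4, 7]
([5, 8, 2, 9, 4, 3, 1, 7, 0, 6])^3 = [9, 5, 2, 1, 4, 6, 0, 7, 3, 8]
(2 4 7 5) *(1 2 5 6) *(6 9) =(1 2 4 7 9 6) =[0, 2, 4, 3, 7, 5, 1, 9, 8, 6]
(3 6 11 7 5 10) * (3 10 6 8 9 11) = [0, 1, 2, 8, 4, 6, 3, 5, 9, 11, 10, 7] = (3 8 9 11 7 5 6)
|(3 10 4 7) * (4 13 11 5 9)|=8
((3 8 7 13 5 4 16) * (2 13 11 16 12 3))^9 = (2 16 11 7 8 3 12 4 5 13)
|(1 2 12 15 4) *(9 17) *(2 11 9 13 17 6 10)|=18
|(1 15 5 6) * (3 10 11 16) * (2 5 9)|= |(1 15 9 2 5 6)(3 10 11 16)|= 12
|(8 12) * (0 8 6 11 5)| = 6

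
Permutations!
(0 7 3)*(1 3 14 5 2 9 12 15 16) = (0 7 14 5 2 9 12 15 16 1 3) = [7, 3, 9, 0, 4, 2, 6, 14, 8, 12, 10, 11, 15, 13, 5, 16, 1]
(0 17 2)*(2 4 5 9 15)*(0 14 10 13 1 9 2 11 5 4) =(0 17)(1 9 15 11 5 2 14 10 13) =[17, 9, 14, 3, 4, 2, 6, 7, 8, 15, 13, 5, 12, 1, 10, 11, 16, 0]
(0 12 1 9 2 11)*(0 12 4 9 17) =(0 4 9 2 11 12 1 17) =[4, 17, 11, 3, 9, 5, 6, 7, 8, 2, 10, 12, 1, 13, 14, 15, 16, 0]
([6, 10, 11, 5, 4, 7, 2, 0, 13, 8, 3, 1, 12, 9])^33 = [3, 6, 7, 11, 4, 1, 5, 10, 8, 9, 2, 0, 12, 13]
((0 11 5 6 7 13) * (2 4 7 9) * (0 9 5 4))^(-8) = (0 2 9 13 7 4 11)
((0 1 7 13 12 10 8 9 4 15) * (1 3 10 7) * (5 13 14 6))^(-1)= (0 15 4 9 8 10 3)(5 6 14 7 12 13)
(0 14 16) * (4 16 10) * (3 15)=[14, 1, 2, 15, 16, 5, 6, 7, 8, 9, 4, 11, 12, 13, 10, 3, 0]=(0 14 10 4 16)(3 15)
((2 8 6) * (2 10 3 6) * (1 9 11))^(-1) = ((1 9 11)(2 8)(3 6 10))^(-1) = (1 11 9)(2 8)(3 10 6)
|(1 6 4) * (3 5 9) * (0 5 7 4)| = 8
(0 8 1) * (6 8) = (0 6 8 1) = [6, 0, 2, 3, 4, 5, 8, 7, 1]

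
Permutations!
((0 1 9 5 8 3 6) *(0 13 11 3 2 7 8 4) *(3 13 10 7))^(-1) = ((0 1 9 5 4)(2 3 6 10 7 8)(11 13))^(-1) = (0 4 5 9 1)(2 8 7 10 6 3)(11 13)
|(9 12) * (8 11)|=|(8 11)(9 12)|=2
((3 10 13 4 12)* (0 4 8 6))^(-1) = ((0 4 12 3 10 13 8 6))^(-1) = (0 6 8 13 10 3 12 4)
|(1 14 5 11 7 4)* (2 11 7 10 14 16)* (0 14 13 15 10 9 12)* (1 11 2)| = 24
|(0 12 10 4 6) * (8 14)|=10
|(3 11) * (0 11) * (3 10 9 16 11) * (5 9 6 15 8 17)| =18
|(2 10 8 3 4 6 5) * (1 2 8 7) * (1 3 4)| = 20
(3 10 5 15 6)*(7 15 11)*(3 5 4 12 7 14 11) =(3 10 4 12 7 15 6 5)(11 14) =[0, 1, 2, 10, 12, 3, 5, 15, 8, 9, 4, 14, 7, 13, 11, 6]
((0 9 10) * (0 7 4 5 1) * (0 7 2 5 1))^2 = ((0 9 10 2 5)(1 7 4))^2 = (0 10 5 9 2)(1 4 7)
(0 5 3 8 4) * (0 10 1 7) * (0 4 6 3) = (0 5)(1 7 4 10)(3 8 6) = [5, 7, 2, 8, 10, 0, 3, 4, 6, 9, 1]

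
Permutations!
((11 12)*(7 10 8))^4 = ((7 10 8)(11 12))^4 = (12)(7 10 8)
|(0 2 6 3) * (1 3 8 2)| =3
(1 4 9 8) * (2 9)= (1 4 2 9 8)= [0, 4, 9, 3, 2, 5, 6, 7, 1, 8]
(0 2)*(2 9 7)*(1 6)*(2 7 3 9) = (0 2)(1 6)(3 9) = [2, 6, 0, 9, 4, 5, 1, 7, 8, 3]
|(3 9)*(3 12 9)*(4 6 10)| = |(4 6 10)(9 12)| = 6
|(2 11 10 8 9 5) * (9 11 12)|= |(2 12 9 5)(8 11 10)|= 12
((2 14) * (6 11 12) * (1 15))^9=((1 15)(2 14)(6 11 12))^9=(1 15)(2 14)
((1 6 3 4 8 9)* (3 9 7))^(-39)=((1 6 9)(3 4 8 7))^(-39)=(9)(3 4 8 7)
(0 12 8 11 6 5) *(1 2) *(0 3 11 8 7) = (0 12 7)(1 2)(3 11 6 5) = [12, 2, 1, 11, 4, 3, 5, 0, 8, 9, 10, 6, 7]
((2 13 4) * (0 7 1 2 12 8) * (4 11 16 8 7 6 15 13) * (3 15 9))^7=(0 16 13 3 6 8 11 15 9)(1 4 7 2 12)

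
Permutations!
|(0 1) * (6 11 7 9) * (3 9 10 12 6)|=10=|(0 1)(3 9)(6 11 7 10 12)|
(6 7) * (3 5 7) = (3 5 7 6) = [0, 1, 2, 5, 4, 7, 3, 6]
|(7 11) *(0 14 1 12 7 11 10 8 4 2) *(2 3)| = 10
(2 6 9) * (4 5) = [0, 1, 6, 3, 5, 4, 9, 7, 8, 2] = (2 6 9)(4 5)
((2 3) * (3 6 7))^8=(7)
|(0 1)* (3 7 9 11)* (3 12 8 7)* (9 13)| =6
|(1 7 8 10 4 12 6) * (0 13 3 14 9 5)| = 42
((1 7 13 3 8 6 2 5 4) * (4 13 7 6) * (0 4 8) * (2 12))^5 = (0 2 4 5 1 13 6 3 12)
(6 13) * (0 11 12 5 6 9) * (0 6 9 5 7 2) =(0 11 12 7 2)(5 9 6 13) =[11, 1, 0, 3, 4, 9, 13, 2, 8, 6, 10, 12, 7, 5]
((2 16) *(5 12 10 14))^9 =((2 16)(5 12 10 14))^9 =(2 16)(5 12 10 14)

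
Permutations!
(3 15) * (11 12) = (3 15)(11 12) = [0, 1, 2, 15, 4, 5, 6, 7, 8, 9, 10, 12, 11, 13, 14, 3]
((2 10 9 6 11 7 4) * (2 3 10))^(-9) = ((3 10 9 6 11 7 4))^(-9) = (3 7 6 10 4 11 9)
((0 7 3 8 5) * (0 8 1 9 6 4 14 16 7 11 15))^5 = ((0 11 15)(1 9 6 4 14 16 7 3)(5 8))^5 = (0 15 11)(1 16 6 3 14 9 7 4)(5 8)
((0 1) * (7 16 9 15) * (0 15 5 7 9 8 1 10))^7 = (16)(0 10)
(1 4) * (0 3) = (0 3)(1 4) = [3, 4, 2, 0, 1]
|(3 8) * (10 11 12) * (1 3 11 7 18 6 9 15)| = 11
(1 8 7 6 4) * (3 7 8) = (8)(1 3 7 6 4) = [0, 3, 2, 7, 1, 5, 4, 6, 8]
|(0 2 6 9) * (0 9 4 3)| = 5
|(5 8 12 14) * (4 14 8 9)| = 4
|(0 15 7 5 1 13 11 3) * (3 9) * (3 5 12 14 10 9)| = 12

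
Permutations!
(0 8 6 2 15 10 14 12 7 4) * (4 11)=(0 8 6 2 15 10 14 12 7 11 4)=[8, 1, 15, 3, 0, 5, 2, 11, 6, 9, 14, 4, 7, 13, 12, 10]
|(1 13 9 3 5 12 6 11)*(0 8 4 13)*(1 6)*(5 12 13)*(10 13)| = |(0 8 4 5 10 13 9 3 12 1)(6 11)| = 10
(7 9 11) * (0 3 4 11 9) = (0 3 4 11 7) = [3, 1, 2, 4, 11, 5, 6, 0, 8, 9, 10, 7]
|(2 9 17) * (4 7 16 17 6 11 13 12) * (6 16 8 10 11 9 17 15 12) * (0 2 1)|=|(0 2 17 1)(4 7 8 10 11 13 6 9 16 15 12)|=44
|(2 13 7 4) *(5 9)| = |(2 13 7 4)(5 9)| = 4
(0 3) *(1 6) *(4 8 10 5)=(0 3)(1 6)(4 8 10 5)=[3, 6, 2, 0, 8, 4, 1, 7, 10, 9, 5]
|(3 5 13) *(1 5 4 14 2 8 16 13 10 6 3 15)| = 12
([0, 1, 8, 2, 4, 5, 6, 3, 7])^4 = (8)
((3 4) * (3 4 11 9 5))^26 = (3 9)(5 11)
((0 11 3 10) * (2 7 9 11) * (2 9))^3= ((0 9 11 3 10)(2 7))^3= (0 3 9 10 11)(2 7)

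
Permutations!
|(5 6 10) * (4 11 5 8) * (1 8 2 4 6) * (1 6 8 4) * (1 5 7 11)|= 4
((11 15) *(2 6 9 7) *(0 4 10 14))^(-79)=(0 4 10 14)(2 6 9 7)(11 15)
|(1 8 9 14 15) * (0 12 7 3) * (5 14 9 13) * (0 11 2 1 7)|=|(0 12)(1 8 13 5 14 15 7 3 11 2)|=10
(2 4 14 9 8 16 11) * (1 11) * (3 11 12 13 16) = (1 12 13 16)(2 4 14 9 8 3 11) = [0, 12, 4, 11, 14, 5, 6, 7, 3, 8, 10, 2, 13, 16, 9, 15, 1]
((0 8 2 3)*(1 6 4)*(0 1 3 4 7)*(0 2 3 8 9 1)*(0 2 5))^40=(0 7 1)(5 6 9)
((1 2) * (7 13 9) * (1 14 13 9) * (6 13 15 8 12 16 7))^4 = (1 8 9 2 12 6 14 16 13 15 7)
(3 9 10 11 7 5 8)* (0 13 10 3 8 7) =(0 13 10 11)(3 9)(5 7) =[13, 1, 2, 9, 4, 7, 6, 5, 8, 3, 11, 0, 12, 10]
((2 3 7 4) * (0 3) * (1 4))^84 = (7)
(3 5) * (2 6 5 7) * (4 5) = (2 6 4 5 3 7) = [0, 1, 6, 7, 5, 3, 4, 2]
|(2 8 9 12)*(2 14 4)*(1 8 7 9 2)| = 8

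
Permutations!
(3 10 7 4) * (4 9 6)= [0, 1, 2, 10, 3, 5, 4, 9, 8, 6, 7]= (3 10 7 9 6 4)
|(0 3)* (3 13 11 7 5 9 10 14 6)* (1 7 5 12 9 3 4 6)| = 30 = |(0 13 11 5 3)(1 7 12 9 10 14)(4 6)|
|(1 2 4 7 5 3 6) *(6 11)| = |(1 2 4 7 5 3 11 6)| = 8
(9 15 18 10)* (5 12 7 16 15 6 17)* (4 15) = (4 15 18 10 9 6 17 5 12 7 16) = [0, 1, 2, 3, 15, 12, 17, 16, 8, 6, 9, 11, 7, 13, 14, 18, 4, 5, 10]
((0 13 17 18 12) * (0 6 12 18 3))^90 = (18)(0 17)(3 13)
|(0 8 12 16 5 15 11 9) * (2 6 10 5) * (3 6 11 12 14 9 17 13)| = 44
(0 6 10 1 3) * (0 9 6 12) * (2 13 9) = (0 12)(1 3 2 13 9 6 10) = [12, 3, 13, 2, 4, 5, 10, 7, 8, 6, 1, 11, 0, 9]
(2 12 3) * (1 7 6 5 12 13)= (1 7 6 5 12 3 2 13)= [0, 7, 13, 2, 4, 12, 5, 6, 8, 9, 10, 11, 3, 1]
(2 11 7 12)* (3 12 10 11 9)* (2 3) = (2 9)(3 12)(7 10 11) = [0, 1, 9, 12, 4, 5, 6, 10, 8, 2, 11, 7, 3]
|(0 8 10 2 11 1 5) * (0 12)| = 8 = |(0 8 10 2 11 1 5 12)|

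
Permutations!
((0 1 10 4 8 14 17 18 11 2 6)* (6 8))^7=(0 10 6 1 4)(2 8 14 17 18 11)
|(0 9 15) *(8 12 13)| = 3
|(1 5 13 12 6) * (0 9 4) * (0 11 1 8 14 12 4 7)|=60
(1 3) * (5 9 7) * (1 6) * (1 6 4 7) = (1 3 4 7 5 9) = [0, 3, 2, 4, 7, 9, 6, 5, 8, 1]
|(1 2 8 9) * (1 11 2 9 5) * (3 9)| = 7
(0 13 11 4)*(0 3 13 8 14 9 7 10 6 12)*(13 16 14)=(0 8 13 11 4 3 16 14 9 7 10 6 12)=[8, 1, 2, 16, 3, 5, 12, 10, 13, 7, 6, 4, 0, 11, 9, 15, 14]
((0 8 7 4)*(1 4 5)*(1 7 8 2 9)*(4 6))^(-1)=((0 2 9 1 6 4)(5 7))^(-1)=(0 4 6 1 9 2)(5 7)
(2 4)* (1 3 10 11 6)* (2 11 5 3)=(1 2 4 11 6)(3 10 5)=[0, 2, 4, 10, 11, 3, 1, 7, 8, 9, 5, 6]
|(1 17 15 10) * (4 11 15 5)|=7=|(1 17 5 4 11 15 10)|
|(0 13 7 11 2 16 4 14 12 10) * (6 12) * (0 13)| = |(2 16 4 14 6 12 10 13 7 11)| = 10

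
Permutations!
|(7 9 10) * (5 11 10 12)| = |(5 11 10 7 9 12)| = 6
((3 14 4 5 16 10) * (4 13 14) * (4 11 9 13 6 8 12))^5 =(3 6 16 13 4 11 8 10 14 5 9 12)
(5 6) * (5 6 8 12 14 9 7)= (5 8 12 14 9 7)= [0, 1, 2, 3, 4, 8, 6, 5, 12, 7, 10, 11, 14, 13, 9]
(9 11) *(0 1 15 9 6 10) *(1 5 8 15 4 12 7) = [5, 4, 2, 3, 12, 8, 10, 1, 15, 11, 0, 6, 7, 13, 14, 9] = (0 5 8 15 9 11 6 10)(1 4 12 7)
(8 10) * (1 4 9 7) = [0, 4, 2, 3, 9, 5, 6, 1, 10, 7, 8] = (1 4 9 7)(8 10)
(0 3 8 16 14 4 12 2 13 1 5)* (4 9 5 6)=[3, 6, 13, 8, 12, 0, 4, 7, 16, 5, 10, 11, 2, 1, 9, 15, 14]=(0 3 8 16 14 9 5)(1 6 4 12 2 13)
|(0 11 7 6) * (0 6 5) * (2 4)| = |(0 11 7 5)(2 4)| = 4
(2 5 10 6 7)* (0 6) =(0 6 7 2 5 10) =[6, 1, 5, 3, 4, 10, 7, 2, 8, 9, 0]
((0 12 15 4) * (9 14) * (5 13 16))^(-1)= ((0 12 15 4)(5 13 16)(9 14))^(-1)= (0 4 15 12)(5 16 13)(9 14)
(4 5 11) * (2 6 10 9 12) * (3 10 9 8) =(2 6 9 12)(3 10 8)(4 5 11) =[0, 1, 6, 10, 5, 11, 9, 7, 3, 12, 8, 4, 2]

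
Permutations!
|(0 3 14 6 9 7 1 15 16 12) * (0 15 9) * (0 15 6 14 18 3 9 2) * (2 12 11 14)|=22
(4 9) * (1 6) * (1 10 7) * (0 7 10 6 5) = (10)(0 7 1 5)(4 9) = [7, 5, 2, 3, 9, 0, 6, 1, 8, 4, 10]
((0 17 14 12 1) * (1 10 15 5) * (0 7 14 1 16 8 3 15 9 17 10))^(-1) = (0 12 14 7 1 17 9 10)(3 8 16 5 15)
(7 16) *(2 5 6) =(2 5 6)(7 16) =[0, 1, 5, 3, 4, 6, 2, 16, 8, 9, 10, 11, 12, 13, 14, 15, 7]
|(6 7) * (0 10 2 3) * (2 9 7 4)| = 8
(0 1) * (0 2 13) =[1, 2, 13, 3, 4, 5, 6, 7, 8, 9, 10, 11, 12, 0] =(0 1 2 13)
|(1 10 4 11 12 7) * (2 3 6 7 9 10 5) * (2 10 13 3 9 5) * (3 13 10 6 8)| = 10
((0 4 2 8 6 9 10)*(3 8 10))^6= (0 2)(3 6)(4 10)(8 9)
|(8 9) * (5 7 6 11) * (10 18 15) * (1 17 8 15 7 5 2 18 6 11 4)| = 8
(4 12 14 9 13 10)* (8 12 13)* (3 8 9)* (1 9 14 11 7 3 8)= [0, 9, 2, 1, 13, 5, 6, 3, 12, 14, 4, 7, 11, 10, 8]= (1 9 14 8 12 11 7 3)(4 13 10)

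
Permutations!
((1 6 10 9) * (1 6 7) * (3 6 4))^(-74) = ((1 7)(3 6 10 9 4))^(-74) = (3 6 10 9 4)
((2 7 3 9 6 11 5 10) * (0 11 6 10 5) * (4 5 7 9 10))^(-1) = (0 11)(2 10 3 7 5 4 9)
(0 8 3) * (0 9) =(0 8 3 9) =[8, 1, 2, 9, 4, 5, 6, 7, 3, 0]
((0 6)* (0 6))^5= (6)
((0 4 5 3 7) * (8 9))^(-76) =(9)(0 7 3 5 4)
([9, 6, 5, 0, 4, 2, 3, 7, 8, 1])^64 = (0 3 6 1 9)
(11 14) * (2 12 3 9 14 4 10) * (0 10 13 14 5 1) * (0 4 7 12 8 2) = [10, 4, 8, 9, 13, 1, 6, 12, 2, 5, 0, 7, 3, 14, 11] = (0 10)(1 4 13 14 11 7 12 3 9 5)(2 8)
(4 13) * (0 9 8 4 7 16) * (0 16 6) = (16)(0 9 8 4 13 7 6) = [9, 1, 2, 3, 13, 5, 0, 6, 4, 8, 10, 11, 12, 7, 14, 15, 16]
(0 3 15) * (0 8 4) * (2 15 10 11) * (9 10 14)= (0 3 14 9 10 11 2 15 8 4)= [3, 1, 15, 14, 0, 5, 6, 7, 4, 10, 11, 2, 12, 13, 9, 8]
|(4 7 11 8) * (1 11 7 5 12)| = |(1 11 8 4 5 12)| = 6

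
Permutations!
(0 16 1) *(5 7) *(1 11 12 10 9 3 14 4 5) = (0 16 11 12 10 9 3 14 4 5 7 1) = [16, 0, 2, 14, 5, 7, 6, 1, 8, 3, 9, 12, 10, 13, 4, 15, 11]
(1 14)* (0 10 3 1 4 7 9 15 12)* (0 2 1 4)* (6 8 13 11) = (0 10 3 4 7 9 15 12 2 1 14)(6 8 13 11) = [10, 14, 1, 4, 7, 5, 8, 9, 13, 15, 3, 6, 2, 11, 0, 12]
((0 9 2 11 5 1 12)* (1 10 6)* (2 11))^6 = (0 1 10 11)(5 9 12 6)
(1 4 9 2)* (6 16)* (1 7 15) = [0, 4, 7, 3, 9, 5, 16, 15, 8, 2, 10, 11, 12, 13, 14, 1, 6] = (1 4 9 2 7 15)(6 16)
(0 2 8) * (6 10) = (0 2 8)(6 10) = [2, 1, 8, 3, 4, 5, 10, 7, 0, 9, 6]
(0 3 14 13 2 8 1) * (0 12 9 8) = (0 3 14 13 2)(1 12 9 8) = [3, 12, 0, 14, 4, 5, 6, 7, 1, 8, 10, 11, 9, 2, 13]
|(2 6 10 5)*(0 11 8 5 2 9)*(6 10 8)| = 6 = |(0 11 6 8 5 9)(2 10)|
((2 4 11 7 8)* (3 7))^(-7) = ((2 4 11 3 7 8))^(-7) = (2 8 7 3 11 4)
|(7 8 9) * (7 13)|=|(7 8 9 13)|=4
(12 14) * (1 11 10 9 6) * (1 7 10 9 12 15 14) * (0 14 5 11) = (0 14 15 5 11 9 6 7 10 12 1) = [14, 0, 2, 3, 4, 11, 7, 10, 8, 6, 12, 9, 1, 13, 15, 5]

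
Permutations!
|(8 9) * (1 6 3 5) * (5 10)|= |(1 6 3 10 5)(8 9)|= 10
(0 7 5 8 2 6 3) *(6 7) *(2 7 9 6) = (0 2 9 6 3)(5 8 7) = [2, 1, 9, 0, 4, 8, 3, 5, 7, 6]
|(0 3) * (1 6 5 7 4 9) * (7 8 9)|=10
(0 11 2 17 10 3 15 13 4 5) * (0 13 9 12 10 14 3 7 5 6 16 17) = [11, 1, 0, 15, 6, 13, 16, 5, 8, 12, 7, 2, 10, 4, 3, 9, 17, 14] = (0 11 2)(3 15 9 12 10 7 5 13 4 6 16 17 14)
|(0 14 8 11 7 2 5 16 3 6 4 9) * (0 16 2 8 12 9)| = 24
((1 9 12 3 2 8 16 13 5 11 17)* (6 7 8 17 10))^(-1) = (1 17 2 3 12 9)(5 13 16 8 7 6 10 11)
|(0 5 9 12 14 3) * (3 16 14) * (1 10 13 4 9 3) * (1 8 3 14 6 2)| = 14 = |(0 5 14 16 6 2 1 10 13 4 9 12 8 3)|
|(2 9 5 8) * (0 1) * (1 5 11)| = 7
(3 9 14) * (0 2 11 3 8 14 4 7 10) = (0 2 11 3 9 4 7 10)(8 14) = [2, 1, 11, 9, 7, 5, 6, 10, 14, 4, 0, 3, 12, 13, 8]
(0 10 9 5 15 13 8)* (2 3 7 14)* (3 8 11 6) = (0 10 9 5 15 13 11 6 3 7 14 2 8) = [10, 1, 8, 7, 4, 15, 3, 14, 0, 5, 9, 6, 12, 11, 2, 13]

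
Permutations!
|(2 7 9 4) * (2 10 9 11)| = 3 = |(2 7 11)(4 10 9)|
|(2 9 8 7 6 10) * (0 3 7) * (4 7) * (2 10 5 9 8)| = |(10)(0 3 4 7 6 5 9 2 8)| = 9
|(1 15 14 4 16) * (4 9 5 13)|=8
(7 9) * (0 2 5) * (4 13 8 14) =(0 2 5)(4 13 8 14)(7 9) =[2, 1, 5, 3, 13, 0, 6, 9, 14, 7, 10, 11, 12, 8, 4]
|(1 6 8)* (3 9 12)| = |(1 6 8)(3 9 12)| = 3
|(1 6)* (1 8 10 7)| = 5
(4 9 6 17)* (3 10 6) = (3 10 6 17 4 9) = [0, 1, 2, 10, 9, 5, 17, 7, 8, 3, 6, 11, 12, 13, 14, 15, 16, 4]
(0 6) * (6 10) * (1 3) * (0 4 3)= [10, 0, 2, 1, 3, 5, 4, 7, 8, 9, 6]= (0 10 6 4 3 1)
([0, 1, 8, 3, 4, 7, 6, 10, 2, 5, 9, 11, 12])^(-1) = [0, 1, 8, 3, 4, 9, 6, 5, 2, 10, 7, 11, 12]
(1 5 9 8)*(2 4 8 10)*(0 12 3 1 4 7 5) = (0 12 3 1)(2 7 5 9 10)(4 8) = [12, 0, 7, 1, 8, 9, 6, 5, 4, 10, 2, 11, 3]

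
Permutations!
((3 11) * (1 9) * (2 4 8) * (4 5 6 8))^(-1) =((1 9)(2 5 6 8)(3 11))^(-1) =(1 9)(2 8 6 5)(3 11)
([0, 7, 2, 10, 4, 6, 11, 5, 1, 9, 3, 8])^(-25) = [0, 8, 2, 10, 4, 7, 5, 1, 11, 9, 3, 6]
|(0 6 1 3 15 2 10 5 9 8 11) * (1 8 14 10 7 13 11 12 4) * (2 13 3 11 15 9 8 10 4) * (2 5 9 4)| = 66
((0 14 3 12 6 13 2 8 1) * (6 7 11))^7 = (0 13 12 1 6 3 8 11 14 2 7)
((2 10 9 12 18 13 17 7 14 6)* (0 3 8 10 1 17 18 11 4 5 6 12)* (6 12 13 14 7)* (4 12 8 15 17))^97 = (0 3 15 17 6 2 1 4 5 8 10 9)(11 12)(13 18 14)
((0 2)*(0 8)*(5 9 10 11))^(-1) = (0 8 2)(5 11 10 9)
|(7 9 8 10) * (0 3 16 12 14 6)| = |(0 3 16 12 14 6)(7 9 8 10)| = 12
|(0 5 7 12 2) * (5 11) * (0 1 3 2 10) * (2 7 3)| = 14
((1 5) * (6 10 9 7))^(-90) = ((1 5)(6 10 9 7))^(-90) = (6 9)(7 10)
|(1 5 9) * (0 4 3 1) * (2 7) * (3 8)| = |(0 4 8 3 1 5 9)(2 7)| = 14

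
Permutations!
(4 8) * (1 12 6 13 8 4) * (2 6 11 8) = (1 12 11 8)(2 6 13) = [0, 12, 6, 3, 4, 5, 13, 7, 1, 9, 10, 8, 11, 2]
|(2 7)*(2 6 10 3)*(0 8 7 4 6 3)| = |(0 8 7 3 2 4 6 10)| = 8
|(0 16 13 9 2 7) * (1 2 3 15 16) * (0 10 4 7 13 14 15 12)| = |(0 1 2 13 9 3 12)(4 7 10)(14 15 16)| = 21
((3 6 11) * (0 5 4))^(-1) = (0 4 5)(3 11 6)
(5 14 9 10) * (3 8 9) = (3 8 9 10 5 14) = [0, 1, 2, 8, 4, 14, 6, 7, 9, 10, 5, 11, 12, 13, 3]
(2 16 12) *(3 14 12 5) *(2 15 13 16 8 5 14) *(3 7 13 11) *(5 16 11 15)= (2 8 16 14 12 5 7 13 11 3)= [0, 1, 8, 2, 4, 7, 6, 13, 16, 9, 10, 3, 5, 11, 12, 15, 14]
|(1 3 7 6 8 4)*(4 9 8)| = 10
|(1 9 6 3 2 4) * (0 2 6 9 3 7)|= |(9)(0 2 4 1 3 6 7)|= 7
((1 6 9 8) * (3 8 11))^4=((1 6 9 11 3 8))^4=(1 3 9)(6 8 11)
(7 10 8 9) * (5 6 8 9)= [0, 1, 2, 3, 4, 6, 8, 10, 5, 7, 9]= (5 6 8)(7 10 9)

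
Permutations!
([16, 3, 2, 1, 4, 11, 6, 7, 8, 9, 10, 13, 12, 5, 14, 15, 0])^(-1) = (0 16)(1 3)(5 13 11)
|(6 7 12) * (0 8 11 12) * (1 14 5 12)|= 9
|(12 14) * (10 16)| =|(10 16)(12 14)| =2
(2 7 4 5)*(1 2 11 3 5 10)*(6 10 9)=[0, 2, 7, 5, 9, 11, 10, 4, 8, 6, 1, 3]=(1 2 7 4 9 6 10)(3 5 11)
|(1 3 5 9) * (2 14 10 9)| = |(1 3 5 2 14 10 9)| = 7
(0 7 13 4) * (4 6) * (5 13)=(0 7 5 13 6 4)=[7, 1, 2, 3, 0, 13, 4, 5, 8, 9, 10, 11, 12, 6]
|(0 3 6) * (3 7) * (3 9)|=5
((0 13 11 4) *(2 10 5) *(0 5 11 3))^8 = (0 3 13)(2 4 10 5 11)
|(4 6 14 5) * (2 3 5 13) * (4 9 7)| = |(2 3 5 9 7 4 6 14 13)| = 9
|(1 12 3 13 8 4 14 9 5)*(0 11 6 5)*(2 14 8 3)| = |(0 11 6 5 1 12 2 14 9)(3 13)(4 8)| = 18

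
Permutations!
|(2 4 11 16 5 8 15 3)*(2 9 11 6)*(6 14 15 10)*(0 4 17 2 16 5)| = |(0 4 14 15 3 9 11 5 8 10 6 16)(2 17)| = 12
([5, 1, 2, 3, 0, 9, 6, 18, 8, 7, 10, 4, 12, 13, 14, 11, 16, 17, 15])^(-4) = (0 18)(4 7)(5 15)(9 11)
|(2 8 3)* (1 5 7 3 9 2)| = 12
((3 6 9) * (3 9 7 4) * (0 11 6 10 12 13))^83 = (0 6 4 10 13 11 7 3 12)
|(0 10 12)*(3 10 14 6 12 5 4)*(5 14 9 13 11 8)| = 12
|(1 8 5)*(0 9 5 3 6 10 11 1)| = |(0 9 5)(1 8 3 6 10 11)| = 6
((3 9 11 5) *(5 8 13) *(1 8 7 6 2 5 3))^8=((1 8 13 3 9 11 7 6 2 5))^8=(1 2 7 9 13)(3 8 5 6 11)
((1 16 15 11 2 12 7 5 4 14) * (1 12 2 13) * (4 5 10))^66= (1 16 15 11 13)(4 14 12 7 10)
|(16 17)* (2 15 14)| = 6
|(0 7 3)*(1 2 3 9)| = |(0 7 9 1 2 3)| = 6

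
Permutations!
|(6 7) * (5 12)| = 2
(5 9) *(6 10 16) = (5 9)(6 10 16) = [0, 1, 2, 3, 4, 9, 10, 7, 8, 5, 16, 11, 12, 13, 14, 15, 6]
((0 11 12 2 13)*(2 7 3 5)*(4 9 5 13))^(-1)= ((0 11 12 7 3 13)(2 4 9 5))^(-1)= (0 13 3 7 12 11)(2 5 9 4)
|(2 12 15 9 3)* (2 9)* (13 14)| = 6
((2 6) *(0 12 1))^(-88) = ((0 12 1)(2 6))^(-88) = (0 1 12)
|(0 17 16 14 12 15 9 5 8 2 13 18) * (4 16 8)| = 42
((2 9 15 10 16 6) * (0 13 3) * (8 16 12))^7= (0 13 3)(2 6 16 8 12 10 15 9)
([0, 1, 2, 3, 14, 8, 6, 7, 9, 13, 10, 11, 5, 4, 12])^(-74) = [0, 1, 2, 3, 5, 13, 6, 7, 4, 14, 10, 11, 9, 12, 8]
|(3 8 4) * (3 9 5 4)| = |(3 8)(4 9 5)| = 6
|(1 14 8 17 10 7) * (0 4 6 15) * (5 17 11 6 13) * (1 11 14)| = 10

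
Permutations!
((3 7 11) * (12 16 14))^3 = ((3 7 11)(12 16 14))^3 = (16)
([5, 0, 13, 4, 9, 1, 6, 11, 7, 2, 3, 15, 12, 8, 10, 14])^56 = [1, 5, 13, 4, 9, 0, 6, 11, 7, 2, 3, 15, 12, 8, 10, 14]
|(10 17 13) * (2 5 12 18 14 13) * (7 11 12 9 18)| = |(2 5 9 18 14 13 10 17)(7 11 12)| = 24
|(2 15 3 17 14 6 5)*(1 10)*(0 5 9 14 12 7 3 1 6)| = |(0 5 2 15 1 10 6 9 14)(3 17 12 7)| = 36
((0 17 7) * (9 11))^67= ((0 17 7)(9 11))^67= (0 17 7)(9 11)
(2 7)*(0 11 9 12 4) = (0 11 9 12 4)(2 7) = [11, 1, 7, 3, 0, 5, 6, 2, 8, 12, 10, 9, 4]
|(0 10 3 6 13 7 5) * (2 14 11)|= |(0 10 3 6 13 7 5)(2 14 11)|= 21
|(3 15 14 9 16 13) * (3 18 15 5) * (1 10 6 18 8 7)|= 22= |(1 10 6 18 15 14 9 16 13 8 7)(3 5)|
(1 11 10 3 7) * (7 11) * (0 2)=[2, 7, 0, 11, 4, 5, 6, 1, 8, 9, 3, 10]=(0 2)(1 7)(3 11 10)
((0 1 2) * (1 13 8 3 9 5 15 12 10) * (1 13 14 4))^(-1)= (0 2 1 4 14)(3 8 13 10 12 15 5 9)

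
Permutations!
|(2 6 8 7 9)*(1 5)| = |(1 5)(2 6 8 7 9)| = 10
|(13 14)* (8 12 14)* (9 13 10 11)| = 7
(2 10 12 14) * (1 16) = [0, 16, 10, 3, 4, 5, 6, 7, 8, 9, 12, 11, 14, 13, 2, 15, 1] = (1 16)(2 10 12 14)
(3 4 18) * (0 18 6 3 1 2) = [18, 2, 0, 4, 6, 5, 3, 7, 8, 9, 10, 11, 12, 13, 14, 15, 16, 17, 1] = (0 18 1 2)(3 4 6)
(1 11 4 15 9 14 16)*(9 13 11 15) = (1 15 13 11 4 9 14 16) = [0, 15, 2, 3, 9, 5, 6, 7, 8, 14, 10, 4, 12, 11, 16, 13, 1]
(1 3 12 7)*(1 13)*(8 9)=(1 3 12 7 13)(8 9)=[0, 3, 2, 12, 4, 5, 6, 13, 9, 8, 10, 11, 7, 1]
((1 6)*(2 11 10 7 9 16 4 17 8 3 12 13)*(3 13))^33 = (1 6)(2 7 4 13 10 16 8 11 9 17)(3 12)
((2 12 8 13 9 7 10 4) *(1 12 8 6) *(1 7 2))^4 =((1 12 6 7 10 4)(2 8 13 9))^4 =(13)(1 10 6)(4 7 12)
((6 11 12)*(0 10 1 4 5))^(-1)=((0 10 1 4 5)(6 11 12))^(-1)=(0 5 4 1 10)(6 12 11)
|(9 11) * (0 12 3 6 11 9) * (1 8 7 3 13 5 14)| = 11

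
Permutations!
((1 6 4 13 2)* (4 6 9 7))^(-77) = (1 9 7 4 13 2)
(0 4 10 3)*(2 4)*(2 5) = (0 5 2 4 10 3) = [5, 1, 4, 0, 10, 2, 6, 7, 8, 9, 3]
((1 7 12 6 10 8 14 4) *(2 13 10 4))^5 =(14)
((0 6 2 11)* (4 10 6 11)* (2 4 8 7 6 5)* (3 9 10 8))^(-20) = (11)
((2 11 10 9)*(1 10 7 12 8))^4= (1 11)(2 8)(7 10)(9 12)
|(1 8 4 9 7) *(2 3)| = |(1 8 4 9 7)(2 3)| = 10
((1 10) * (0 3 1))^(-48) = ((0 3 1 10))^(-48) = (10)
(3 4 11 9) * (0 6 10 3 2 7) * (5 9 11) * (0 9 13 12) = (0 6 10 3 4 5 13 12)(2 7 9) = [6, 1, 7, 4, 5, 13, 10, 9, 8, 2, 3, 11, 0, 12]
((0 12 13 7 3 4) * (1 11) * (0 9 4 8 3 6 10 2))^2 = (0 13 6 2 12 7 10)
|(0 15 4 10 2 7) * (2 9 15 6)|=|(0 6 2 7)(4 10 9 15)|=4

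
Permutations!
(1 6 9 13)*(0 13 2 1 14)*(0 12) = (0 13 14 12)(1 6 9 2) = [13, 6, 1, 3, 4, 5, 9, 7, 8, 2, 10, 11, 0, 14, 12]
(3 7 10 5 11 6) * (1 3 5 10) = [0, 3, 2, 7, 4, 11, 5, 1, 8, 9, 10, 6] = (1 3 7)(5 11 6)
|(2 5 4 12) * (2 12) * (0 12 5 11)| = |(0 12 5 4 2 11)| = 6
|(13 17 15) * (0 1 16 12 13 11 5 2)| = |(0 1 16 12 13 17 15 11 5 2)| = 10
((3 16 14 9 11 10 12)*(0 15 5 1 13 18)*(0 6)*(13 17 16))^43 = (0 18 3 10 9 16 1 15 6 13 12 11 14 17 5)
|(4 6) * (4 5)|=|(4 6 5)|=3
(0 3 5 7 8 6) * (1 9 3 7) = (0 7 8 6)(1 9 3 5) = [7, 9, 2, 5, 4, 1, 0, 8, 6, 3]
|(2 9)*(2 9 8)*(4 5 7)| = 6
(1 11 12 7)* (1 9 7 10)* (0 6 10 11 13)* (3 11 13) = (0 6 10 1 3 11 12 13)(7 9) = [6, 3, 2, 11, 4, 5, 10, 9, 8, 7, 1, 12, 13, 0]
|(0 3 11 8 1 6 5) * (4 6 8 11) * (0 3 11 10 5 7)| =|(0 11 10 5 3 4 6 7)(1 8)| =8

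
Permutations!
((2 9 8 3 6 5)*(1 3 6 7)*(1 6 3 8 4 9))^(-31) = ((1 8 3 7 6 5 2)(4 9))^(-31) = (1 6 8 5 3 2 7)(4 9)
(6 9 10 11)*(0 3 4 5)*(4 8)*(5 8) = (0 3 5)(4 8)(6 9 10 11) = [3, 1, 2, 5, 8, 0, 9, 7, 4, 10, 11, 6]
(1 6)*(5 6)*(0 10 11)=(0 10 11)(1 5 6)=[10, 5, 2, 3, 4, 6, 1, 7, 8, 9, 11, 0]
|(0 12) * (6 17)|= 2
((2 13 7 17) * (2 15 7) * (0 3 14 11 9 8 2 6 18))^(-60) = (18)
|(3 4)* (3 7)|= |(3 4 7)|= 3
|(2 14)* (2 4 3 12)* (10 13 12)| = 7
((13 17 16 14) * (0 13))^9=(0 14 16 17 13)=((0 13 17 16 14))^9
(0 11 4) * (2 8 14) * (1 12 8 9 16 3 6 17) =(0 11 4)(1 12 8 14 2 9 16 3 6 17) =[11, 12, 9, 6, 0, 5, 17, 7, 14, 16, 10, 4, 8, 13, 2, 15, 3, 1]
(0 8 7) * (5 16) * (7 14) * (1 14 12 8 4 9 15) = (0 4 9 15 1 14 7)(5 16)(8 12) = [4, 14, 2, 3, 9, 16, 6, 0, 12, 15, 10, 11, 8, 13, 7, 1, 5]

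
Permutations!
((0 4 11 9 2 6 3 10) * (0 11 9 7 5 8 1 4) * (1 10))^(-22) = (1 9 6)(2 3 4)(5 11 8 7 10)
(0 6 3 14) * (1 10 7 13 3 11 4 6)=(0 1 10 7 13 3 14)(4 6 11)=[1, 10, 2, 14, 6, 5, 11, 13, 8, 9, 7, 4, 12, 3, 0]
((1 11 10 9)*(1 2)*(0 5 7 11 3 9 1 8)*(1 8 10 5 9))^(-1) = ((0 9 2 10 8)(1 3)(5 7 11))^(-1) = (0 8 10 2 9)(1 3)(5 11 7)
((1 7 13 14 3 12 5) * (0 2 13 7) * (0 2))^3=((1 2 13 14 3 12 5))^3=(1 14 5 13 12 2 3)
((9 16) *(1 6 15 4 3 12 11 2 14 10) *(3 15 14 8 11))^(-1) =(1 10 14 6)(2 11 8)(3 12)(4 15)(9 16) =((1 6 14 10)(2 8 11)(3 12)(4 15)(9 16))^(-1)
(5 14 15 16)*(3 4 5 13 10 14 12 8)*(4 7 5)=(3 7 5 12 8)(10 14 15 16 13)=[0, 1, 2, 7, 4, 12, 6, 5, 3, 9, 14, 11, 8, 10, 15, 16, 13]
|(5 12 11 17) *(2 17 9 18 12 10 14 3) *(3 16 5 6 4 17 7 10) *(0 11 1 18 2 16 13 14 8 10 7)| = |(0 11 9 2)(1 18 12)(3 16 5)(4 17 6)(8 10)(13 14)| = 12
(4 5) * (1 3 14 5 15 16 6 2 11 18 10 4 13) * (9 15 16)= [0, 3, 11, 14, 16, 13, 2, 7, 8, 15, 4, 18, 12, 1, 5, 9, 6, 17, 10]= (1 3 14 5 13)(2 11 18 10 4 16 6)(9 15)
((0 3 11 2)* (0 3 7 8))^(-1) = (0 8 7)(2 11 3)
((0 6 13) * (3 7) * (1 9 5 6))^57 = ((0 1 9 5 6 13)(3 7))^57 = (0 5)(1 6)(3 7)(9 13)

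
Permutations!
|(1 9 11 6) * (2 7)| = 4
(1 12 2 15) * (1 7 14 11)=[0, 12, 15, 3, 4, 5, 6, 14, 8, 9, 10, 1, 2, 13, 11, 7]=(1 12 2 15 7 14 11)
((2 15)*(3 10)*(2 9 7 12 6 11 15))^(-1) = ((3 10)(6 11 15 9 7 12))^(-1) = (3 10)(6 12 7 9 15 11)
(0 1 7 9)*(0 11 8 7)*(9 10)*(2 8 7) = [1, 0, 8, 3, 4, 5, 6, 10, 2, 11, 9, 7] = (0 1)(2 8)(7 10 9 11)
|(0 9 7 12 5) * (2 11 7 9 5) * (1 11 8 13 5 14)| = |(0 14 1 11 7 12 2 8 13 5)| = 10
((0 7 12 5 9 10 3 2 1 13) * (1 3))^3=(0 5 1 7 9 13 12 10)(2 3)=((0 7 12 5 9 10 1 13)(2 3))^3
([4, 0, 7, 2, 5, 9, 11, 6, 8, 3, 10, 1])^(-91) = [1, 11, 3, 9, 0, 4, 7, 2, 8, 5, 10, 6]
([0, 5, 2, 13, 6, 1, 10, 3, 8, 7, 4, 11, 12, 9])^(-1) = (1 5)(3 7 9 13)(4 10 6)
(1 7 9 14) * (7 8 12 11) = (1 8 12 11 7 9 14) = [0, 8, 2, 3, 4, 5, 6, 9, 12, 14, 10, 7, 11, 13, 1]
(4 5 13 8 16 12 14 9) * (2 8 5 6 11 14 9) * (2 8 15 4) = (2 15 4 6 11 14 8 16 12 9)(5 13) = [0, 1, 15, 3, 6, 13, 11, 7, 16, 2, 10, 14, 9, 5, 8, 4, 12]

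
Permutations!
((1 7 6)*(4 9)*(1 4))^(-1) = ((1 7 6 4 9))^(-1) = (1 9 4 6 7)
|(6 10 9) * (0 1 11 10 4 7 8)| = |(0 1 11 10 9 6 4 7 8)| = 9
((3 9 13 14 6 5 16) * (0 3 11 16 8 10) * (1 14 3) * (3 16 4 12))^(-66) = ((0 1 14 6 5 8 10)(3 9 13 16 11 4 12))^(-66) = (0 5 1 8 14 10 6)(3 11 9 4 13 12 16)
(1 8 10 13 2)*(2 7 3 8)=(1 2)(3 8 10 13 7)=[0, 2, 1, 8, 4, 5, 6, 3, 10, 9, 13, 11, 12, 7]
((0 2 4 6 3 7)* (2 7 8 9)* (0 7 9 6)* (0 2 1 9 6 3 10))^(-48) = (10)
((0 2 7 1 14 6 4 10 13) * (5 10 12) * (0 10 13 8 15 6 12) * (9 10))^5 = ((0 2 7 1 14 12 5 13 9 10 8 15 6 4))^5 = (0 12 8 2 5 15 7 13 6 1 9 4 14 10)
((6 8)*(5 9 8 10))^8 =(5 6 9 10 8)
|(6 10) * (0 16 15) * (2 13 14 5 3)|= |(0 16 15)(2 13 14 5 3)(6 10)|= 30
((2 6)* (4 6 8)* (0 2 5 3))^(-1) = (0 3 5 6 4 8 2)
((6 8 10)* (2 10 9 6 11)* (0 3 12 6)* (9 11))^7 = ((0 3 12 6 8 11 2 10 9))^7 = (0 10 11 6 3 9 2 8 12)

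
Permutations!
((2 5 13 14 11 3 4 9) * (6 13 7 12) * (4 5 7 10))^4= ((2 7 12 6 13 14 11 3 5 10 4 9))^4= (2 13 5)(3 9 6)(4 12 11)(7 14 10)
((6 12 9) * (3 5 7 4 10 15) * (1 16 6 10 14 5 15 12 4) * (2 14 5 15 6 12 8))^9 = (1 3 10 7 15 9 5 14 12 4 2 16 6 8)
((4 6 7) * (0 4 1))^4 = ((0 4 6 7 1))^4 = (0 1 7 6 4)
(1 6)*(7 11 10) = (1 6)(7 11 10) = [0, 6, 2, 3, 4, 5, 1, 11, 8, 9, 7, 10]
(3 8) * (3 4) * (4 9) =(3 8 9 4) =[0, 1, 2, 8, 3, 5, 6, 7, 9, 4]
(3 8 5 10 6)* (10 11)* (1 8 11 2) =(1 8 5 2)(3 11 10 6) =[0, 8, 1, 11, 4, 2, 3, 7, 5, 9, 6, 10]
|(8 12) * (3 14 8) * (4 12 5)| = 6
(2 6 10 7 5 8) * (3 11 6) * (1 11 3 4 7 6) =[0, 11, 4, 3, 7, 8, 10, 5, 2, 9, 6, 1] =(1 11)(2 4 7 5 8)(6 10)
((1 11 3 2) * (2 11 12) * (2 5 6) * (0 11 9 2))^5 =((0 11 3 9 2 1 12 5 6))^5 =(0 1 11 12 3 5 9 6 2)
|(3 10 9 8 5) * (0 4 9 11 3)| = |(0 4 9 8 5)(3 10 11)| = 15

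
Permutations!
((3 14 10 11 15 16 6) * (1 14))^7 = (1 3 6 16 15 11 10 14) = ((1 14 10 11 15 16 6 3))^7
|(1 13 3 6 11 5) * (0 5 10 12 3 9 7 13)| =|(0 5 1)(3 6 11 10 12)(7 13 9)| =15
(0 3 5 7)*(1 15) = (0 3 5 7)(1 15) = [3, 15, 2, 5, 4, 7, 6, 0, 8, 9, 10, 11, 12, 13, 14, 1]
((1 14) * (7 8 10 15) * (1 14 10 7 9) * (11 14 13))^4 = (15)(11 14 13)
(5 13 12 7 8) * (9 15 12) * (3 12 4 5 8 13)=[0, 1, 2, 12, 5, 3, 6, 13, 8, 15, 10, 11, 7, 9, 14, 4]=(3 12 7 13 9 15 4 5)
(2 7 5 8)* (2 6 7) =(5 8 6 7) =[0, 1, 2, 3, 4, 8, 7, 5, 6]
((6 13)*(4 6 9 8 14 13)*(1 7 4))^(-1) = ((1 7 4 6)(8 14 13 9))^(-1) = (1 6 4 7)(8 9 13 14)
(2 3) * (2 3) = (3) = [0, 1, 2, 3]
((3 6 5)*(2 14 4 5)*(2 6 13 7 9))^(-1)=(2 9 7 13 3 5 4 14)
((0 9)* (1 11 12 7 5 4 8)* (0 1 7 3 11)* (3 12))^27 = ((12)(0 9 1)(3 11)(4 8 7 5))^27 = (12)(3 11)(4 5 7 8)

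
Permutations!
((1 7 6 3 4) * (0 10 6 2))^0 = (10)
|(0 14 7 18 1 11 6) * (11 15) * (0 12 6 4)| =|(0 14 7 18 1 15 11 4)(6 12)| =8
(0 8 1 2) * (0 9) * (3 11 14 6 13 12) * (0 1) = (0 8)(1 2 9)(3 11 14 6 13 12) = [8, 2, 9, 11, 4, 5, 13, 7, 0, 1, 10, 14, 3, 12, 6]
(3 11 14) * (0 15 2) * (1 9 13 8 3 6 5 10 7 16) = (0 15 2)(1 9 13 8 3 11 14 6 5 10 7 16) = [15, 9, 0, 11, 4, 10, 5, 16, 3, 13, 7, 14, 12, 8, 6, 2, 1]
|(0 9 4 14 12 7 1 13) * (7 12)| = 7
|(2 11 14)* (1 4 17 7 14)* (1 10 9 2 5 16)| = |(1 4 17 7 14 5 16)(2 11 10 9)| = 28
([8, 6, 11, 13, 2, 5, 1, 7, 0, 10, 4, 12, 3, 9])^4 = [0, 1, 13, 4, 3, 5, 6, 7, 8, 11, 12, 9, 10, 2]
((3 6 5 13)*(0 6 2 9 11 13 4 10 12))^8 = (0 5 10)(2 13 9 3 11)(4 12 6)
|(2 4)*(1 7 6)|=|(1 7 6)(2 4)|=6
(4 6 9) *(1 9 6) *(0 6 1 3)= (0 6 1 9 4 3)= [6, 9, 2, 0, 3, 5, 1, 7, 8, 4]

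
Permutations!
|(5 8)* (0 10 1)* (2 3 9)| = 6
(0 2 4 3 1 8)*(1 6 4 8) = (0 2 8)(3 6 4) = [2, 1, 8, 6, 3, 5, 4, 7, 0]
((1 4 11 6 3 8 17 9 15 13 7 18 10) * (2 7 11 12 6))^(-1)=(1 10 18 7 2 11 13 15 9 17 8 3 6 12 4)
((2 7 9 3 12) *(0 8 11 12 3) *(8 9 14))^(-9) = ((0 9)(2 7 14 8 11 12))^(-9) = (0 9)(2 8)(7 11)(12 14)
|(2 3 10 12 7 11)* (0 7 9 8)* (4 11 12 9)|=10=|(0 7 12 4 11 2 3 10 9 8)|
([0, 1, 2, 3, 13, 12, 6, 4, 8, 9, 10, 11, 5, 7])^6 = (13)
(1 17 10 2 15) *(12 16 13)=(1 17 10 2 15)(12 16 13)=[0, 17, 15, 3, 4, 5, 6, 7, 8, 9, 2, 11, 16, 12, 14, 1, 13, 10]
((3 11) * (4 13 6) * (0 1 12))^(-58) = ((0 1 12)(3 11)(4 13 6))^(-58) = (0 12 1)(4 6 13)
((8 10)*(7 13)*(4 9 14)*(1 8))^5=((1 8 10)(4 9 14)(7 13))^5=(1 10 8)(4 14 9)(7 13)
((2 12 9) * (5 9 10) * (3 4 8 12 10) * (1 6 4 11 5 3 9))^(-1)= (1 5 11 3 10 2 9 12 8 4 6)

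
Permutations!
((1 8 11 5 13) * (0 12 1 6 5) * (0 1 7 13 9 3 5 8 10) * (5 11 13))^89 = (0 10 1 11 3 9 5 7 12)(6 13 8) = ((0 12 7 5 9 3 11 1 10)(6 8 13))^89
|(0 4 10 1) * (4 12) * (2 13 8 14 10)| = 9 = |(0 12 4 2 13 8 14 10 1)|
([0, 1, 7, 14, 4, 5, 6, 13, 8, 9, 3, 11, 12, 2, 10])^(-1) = (2 13 7)(3 10 14)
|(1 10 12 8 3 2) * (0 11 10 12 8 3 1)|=8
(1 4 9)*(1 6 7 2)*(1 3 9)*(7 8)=(1 4)(2 3 9 6 8 7)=[0, 4, 3, 9, 1, 5, 8, 2, 7, 6]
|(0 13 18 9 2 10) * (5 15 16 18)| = 9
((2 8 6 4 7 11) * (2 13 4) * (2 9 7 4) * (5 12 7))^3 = ((2 8 6 9 5 12 7 11 13))^3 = (2 9 7)(5 11 8)(6 12 13)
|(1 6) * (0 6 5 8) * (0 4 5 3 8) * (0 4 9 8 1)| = |(0 6)(1 3)(4 5)(8 9)| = 2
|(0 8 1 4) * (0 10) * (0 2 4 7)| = |(0 8 1 7)(2 4 10)| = 12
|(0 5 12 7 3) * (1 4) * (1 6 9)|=|(0 5 12 7 3)(1 4 6 9)|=20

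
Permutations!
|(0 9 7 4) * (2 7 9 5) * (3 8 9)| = 15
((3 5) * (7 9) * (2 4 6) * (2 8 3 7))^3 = ((2 4 6 8 3 5 7 9))^3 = (2 8 7 4 3 9 6 5)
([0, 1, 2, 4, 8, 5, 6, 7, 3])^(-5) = (3 4 8)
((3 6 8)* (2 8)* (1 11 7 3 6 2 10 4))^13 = (1 2 4 3 10 7 6 11 8)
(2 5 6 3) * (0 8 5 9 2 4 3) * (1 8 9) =(0 9 2 1 8 5 6)(3 4) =[9, 8, 1, 4, 3, 6, 0, 7, 5, 2]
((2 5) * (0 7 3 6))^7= ((0 7 3 6)(2 5))^7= (0 6 3 7)(2 5)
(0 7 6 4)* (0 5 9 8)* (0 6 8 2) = (0 7 8 6 4 5 9 2) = [7, 1, 0, 3, 5, 9, 4, 8, 6, 2]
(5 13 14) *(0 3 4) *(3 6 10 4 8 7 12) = (0 6 10 4)(3 8 7 12)(5 13 14) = [6, 1, 2, 8, 0, 13, 10, 12, 7, 9, 4, 11, 3, 14, 5]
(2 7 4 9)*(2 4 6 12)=(2 7 6 12)(4 9)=[0, 1, 7, 3, 9, 5, 12, 6, 8, 4, 10, 11, 2]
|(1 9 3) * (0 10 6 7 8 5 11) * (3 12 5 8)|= |(0 10 6 7 3 1 9 12 5 11)|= 10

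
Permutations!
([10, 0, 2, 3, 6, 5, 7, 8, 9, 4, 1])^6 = (10)(4 6 7 8 9)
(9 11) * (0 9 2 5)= [9, 1, 5, 3, 4, 0, 6, 7, 8, 11, 10, 2]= (0 9 11 2 5)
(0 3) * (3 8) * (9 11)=(0 8 3)(9 11)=[8, 1, 2, 0, 4, 5, 6, 7, 3, 11, 10, 9]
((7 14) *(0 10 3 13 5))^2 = (14)(0 3 5 10 13)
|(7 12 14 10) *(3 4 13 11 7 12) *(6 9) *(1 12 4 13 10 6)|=20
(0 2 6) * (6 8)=[2, 1, 8, 3, 4, 5, 0, 7, 6]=(0 2 8 6)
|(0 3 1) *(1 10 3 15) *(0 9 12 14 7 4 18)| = 18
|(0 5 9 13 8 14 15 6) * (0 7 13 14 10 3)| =11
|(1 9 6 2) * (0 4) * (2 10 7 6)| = |(0 4)(1 9 2)(6 10 7)| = 6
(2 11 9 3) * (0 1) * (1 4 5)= (0 4 5 1)(2 11 9 3)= [4, 0, 11, 2, 5, 1, 6, 7, 8, 3, 10, 9]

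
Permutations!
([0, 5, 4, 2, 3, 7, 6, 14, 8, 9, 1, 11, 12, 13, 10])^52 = (1 7 10 5 14)(2 4 3)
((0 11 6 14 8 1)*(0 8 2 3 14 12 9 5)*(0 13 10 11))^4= ((1 8)(2 3 14)(5 13 10 11 6 12 9))^4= (2 3 14)(5 6 13 12 10 9 11)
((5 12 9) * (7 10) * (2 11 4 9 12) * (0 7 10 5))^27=((12)(0 7 5 2 11 4 9))^27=(12)(0 9 4 11 2 5 7)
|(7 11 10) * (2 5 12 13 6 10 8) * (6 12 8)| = 12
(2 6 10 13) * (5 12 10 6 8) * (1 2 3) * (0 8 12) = [8, 2, 12, 1, 4, 0, 6, 7, 5, 9, 13, 11, 10, 3] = (0 8 5)(1 2 12 10 13 3)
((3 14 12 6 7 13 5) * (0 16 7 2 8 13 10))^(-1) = ((0 16 7 10)(2 8 13 5 3 14 12 6))^(-1) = (0 10 7 16)(2 6 12 14 3 5 13 8)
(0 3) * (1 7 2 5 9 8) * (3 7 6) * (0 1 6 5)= (0 7 2)(1 5 9 8 6 3)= [7, 5, 0, 1, 4, 9, 3, 2, 6, 8]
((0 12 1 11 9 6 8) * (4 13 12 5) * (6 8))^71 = (0 8 9 11 1 12 13 4 5)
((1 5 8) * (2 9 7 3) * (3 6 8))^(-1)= (1 8 6 7 9 2 3 5)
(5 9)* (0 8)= (0 8)(5 9)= [8, 1, 2, 3, 4, 9, 6, 7, 0, 5]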